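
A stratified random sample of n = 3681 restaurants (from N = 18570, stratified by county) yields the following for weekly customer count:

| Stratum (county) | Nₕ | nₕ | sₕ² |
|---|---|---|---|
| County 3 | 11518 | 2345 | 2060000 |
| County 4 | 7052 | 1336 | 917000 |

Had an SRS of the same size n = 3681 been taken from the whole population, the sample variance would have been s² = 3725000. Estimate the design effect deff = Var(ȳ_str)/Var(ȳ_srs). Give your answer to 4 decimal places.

0.4306

Var(ȳ_str) = Σ Wₕ²(1−fₕ)sₕ²/nₕ with Wₕ = Nₕ/18570:
  County 3: (11518/18570)²·(1−2345/11518)·2060000/2345 = 269.14668
  County 4: (7052/18570)²·(1−1336/7052)·917000/1336 = 80.231257
  → Var(ȳ_str) = 349.37794.
Var(ȳ_srs) = (1 − 3681/18570)·3725000/3681 = 811.36092.
deff = 349.37794 / 811.36092 = 0.4306.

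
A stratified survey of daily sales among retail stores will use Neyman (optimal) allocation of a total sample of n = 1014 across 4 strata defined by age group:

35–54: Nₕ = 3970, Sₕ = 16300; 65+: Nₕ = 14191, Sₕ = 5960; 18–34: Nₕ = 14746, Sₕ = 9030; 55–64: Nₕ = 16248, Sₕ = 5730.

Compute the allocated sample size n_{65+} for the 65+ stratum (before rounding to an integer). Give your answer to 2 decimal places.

228.37

Neyman allocation: nₕ = n·NₕSₕ / Σⱼ NⱼSⱼ.
Σ NⱼSⱼ = 3970·16300 + 14191·5960 + 14746·9030 + 16248·5730 = 3.7554678 × 10^8.
n_{65+} = 1014·14191·5960 / (3.7554678 × 10^8) = 228.37.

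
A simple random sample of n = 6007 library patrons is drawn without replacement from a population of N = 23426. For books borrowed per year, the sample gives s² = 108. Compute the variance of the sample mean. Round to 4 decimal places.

Under SRS without replacement, Var(ȳ) = (1 − f)·s²/n with f = n/N = 6007/23426 = 0.25642449.
Var(ȳ) = (1 − 0.25642449)·108/6007 = 0.74357551·0.017979024 = 0.013368762.

0.0134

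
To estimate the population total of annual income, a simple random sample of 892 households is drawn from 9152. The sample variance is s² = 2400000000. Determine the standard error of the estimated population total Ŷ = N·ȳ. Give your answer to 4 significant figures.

1.426 × 10^7

Var(Ŷ) = N²·Var(ȳ) = N²·(1 − n/N)·s²/n.
f = 892/9152 = 0.09746503; Var(ȳ) = 0.90253497·2400000000/892 = 2.4283452 × 10^6.
Var(Ŷ) = 9152² · (2.4283452 × 10^6) = 2.0339602 × 10^14.
SE(Ŷ) = √(2.0339602 × 10^14) = 1.426 × 10^7.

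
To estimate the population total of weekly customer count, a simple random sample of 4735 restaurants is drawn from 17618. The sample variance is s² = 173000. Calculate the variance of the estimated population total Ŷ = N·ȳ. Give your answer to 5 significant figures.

8.2928 × 10^9

Var(Ŷ) = N²·Var(ȳ) = N²·(1 − n/N)·s²/n.
f = 4735/17618 = 0.26875922; Var(ȳ) = 0.73124078·173000/4735 = 26.716928.
Var(Ŷ) = 17618² · 26.716928 = 8.2927721 × 10^9.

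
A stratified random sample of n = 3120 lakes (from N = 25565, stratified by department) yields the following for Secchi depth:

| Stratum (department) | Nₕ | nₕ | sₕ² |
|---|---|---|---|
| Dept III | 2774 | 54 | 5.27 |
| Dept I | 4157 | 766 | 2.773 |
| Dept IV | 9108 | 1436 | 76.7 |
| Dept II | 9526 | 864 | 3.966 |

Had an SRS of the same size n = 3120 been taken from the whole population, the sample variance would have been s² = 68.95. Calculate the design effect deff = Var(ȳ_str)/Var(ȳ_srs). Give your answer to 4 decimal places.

Var(ȳ_str) = Σ Wₕ²(1−fₕ)sₕ²/nₕ with Wₕ = Nₕ/25565:
  Dept III: (2774/25565)²·(1−54/2774)·5.27/54 = 0.0011266801
  Dept I: (4157/25565)²·(1−766/4157)·2.773/766 = 7.8079553 × 10^-5
  Dept IV: (9108/25565)²·(1−1436/9108)·76.7/1436 = 0.0057105895
  Dept II: (9526/25565)²·(1−864/9526)·3.966/864 = 5.7953028 × 10^-4
  → Var(ȳ_str) = 0.0074948794.
Var(ȳ_srs) = (1 − 3120/25565)·68.95/3120 = 0.019402312.
deff = 0.0074948794 / 0.019402312 = 0.3863.

0.3863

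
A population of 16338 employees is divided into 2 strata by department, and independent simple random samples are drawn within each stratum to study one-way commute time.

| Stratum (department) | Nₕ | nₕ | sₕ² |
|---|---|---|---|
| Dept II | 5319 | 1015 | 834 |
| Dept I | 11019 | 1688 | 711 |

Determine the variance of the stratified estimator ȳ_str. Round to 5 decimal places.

Var(ȳ_str) = Σₕ Wₕ²(1 − fₕ)sₕ²/nₕ with Wₕ = Nₕ/N, N = 16338.
Dept II: Wₕ = 0.32556004; term = 0.32556004²·(1 − 0.19082534)·834/1015 = 0.070470033.
Dept I: Wₕ = 0.67443996; term = 0.67443996²·(1 − 0.15318994)·711/1688 = 0.16224441.
Sum = 0.23271444.

0.23271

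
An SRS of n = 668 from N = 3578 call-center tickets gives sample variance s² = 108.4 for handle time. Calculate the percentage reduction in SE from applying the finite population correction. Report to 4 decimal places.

9.8167

f = n/N = 668/3578 = 0.18669648.
SE_no-fpc = √(s²/n) = 0.40283427; SE_fpc = √((1−f)s²/n) = 0.36328941.
Ratio = √(1−f) = 0.90183342. Reduction = 100·(1 − 0.90183342) = 9.8167%.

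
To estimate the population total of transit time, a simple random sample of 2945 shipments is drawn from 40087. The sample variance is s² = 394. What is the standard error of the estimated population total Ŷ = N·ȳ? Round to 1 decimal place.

14113.7

Var(Ŷ) = N²·Var(ȳ) = N²·(1 − n/N)·s²/n.
f = 2945/40087 = 0.07346521; Var(ȳ) = 0.92653479·394/2945 = 0.12395746.
Var(Ŷ) = 40087² · 0.12395746 = 1.9919562 × 10^8.
SE(Ŷ) = √(1.9919562 × 10^8) = 14113.7.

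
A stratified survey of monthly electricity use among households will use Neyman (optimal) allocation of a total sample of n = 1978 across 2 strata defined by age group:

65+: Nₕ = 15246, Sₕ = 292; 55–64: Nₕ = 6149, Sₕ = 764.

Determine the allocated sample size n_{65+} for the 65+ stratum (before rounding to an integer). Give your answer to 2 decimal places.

Neyman allocation: nₕ = n·NₕSₕ / Σⱼ NⱼSⱼ.
Σ NⱼSⱼ = 15246·292 + 6149·764 = 9.149668 × 10^6.
n_{65+} = 1978·15246·292 / (9.149668 × 10^6) = 962.41.

962.41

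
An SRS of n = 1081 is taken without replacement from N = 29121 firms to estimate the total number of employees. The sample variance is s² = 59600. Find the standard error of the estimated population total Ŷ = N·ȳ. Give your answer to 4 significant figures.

212200

Var(Ŷ) = N²·Var(ȳ) = N²·(1 − n/N)·s²/n.
f = 1081/29121 = 0.03712098; Var(ȳ) = 0.96287902·59600/1081 = 53.087502.
Var(Ŷ) = 29121² · 53.087502 = 4.5019935 × 10^10.
SE(Ŷ) = √(4.5019935 × 10^10) = 212200.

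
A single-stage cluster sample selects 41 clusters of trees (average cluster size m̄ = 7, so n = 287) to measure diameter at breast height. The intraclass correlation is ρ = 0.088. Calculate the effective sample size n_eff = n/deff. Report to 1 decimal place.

deff = 1 + (7 − 1)·0.088 = 1 + 0.528 = 1.528.
n_eff = 287 / 1.528 = 187.8.

187.8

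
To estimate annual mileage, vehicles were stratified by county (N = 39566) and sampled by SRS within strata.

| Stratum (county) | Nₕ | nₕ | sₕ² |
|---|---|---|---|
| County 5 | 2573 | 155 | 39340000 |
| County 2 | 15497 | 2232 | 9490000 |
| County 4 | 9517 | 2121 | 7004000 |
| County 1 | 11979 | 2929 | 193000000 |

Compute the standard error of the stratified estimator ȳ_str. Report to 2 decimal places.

Var(ȳ_str) = Σₕ Wₕ²(1 − fₕ)sₕ²/nₕ with Wₕ = Nₕ/N, N = 39566.
County 5: Wₕ = 0.06503058; term = 0.06503058²·(1 − 0.06024096)·39340000/155 = 1008.6824.
County 2: Wₕ = 0.39167467; term = 0.39167467²·(1 − 0.14402788)·9490000/2232 = 558.31927.
County 4: Wₕ = 0.24053480; term = 0.24053480²·(1 − 0.22286435)·7004000/2121 = 148.47665.
County 1: Wₕ = 0.30275995; term = 0.30275995²·(1 − 0.24451123)·193000000/2929 = 4563.1294.
Sum = 6278.6077.
SE = √(6278.6077) = 79.24.

79.24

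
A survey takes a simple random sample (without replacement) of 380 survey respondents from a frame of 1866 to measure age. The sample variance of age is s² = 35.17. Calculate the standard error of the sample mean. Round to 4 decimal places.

Under SRS without replacement, Var(ȳ) = (1 − f)·s²/n with f = n/N = 380/1866 = 0.20364416.
Var(ȳ) = (1 − 0.20364416)·35.17/380 = 0.79635584·0.092552632 = 0.073704829.
SE(ȳ) = √(0.073704829) = 0.2715.

0.2715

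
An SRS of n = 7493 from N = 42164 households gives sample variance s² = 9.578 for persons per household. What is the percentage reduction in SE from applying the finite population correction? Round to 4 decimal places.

f = n/N = 7493/42164 = 0.17771084.
SE_no-fpc = √(s²/n) = 0.035752758; SE_fpc = √((1−f)s²/n) = 0.032420659.
Ratio = √(1−f) = 0.90680161. Reduction = 100·(1 − 0.90680161) = 9.3198%.

9.3198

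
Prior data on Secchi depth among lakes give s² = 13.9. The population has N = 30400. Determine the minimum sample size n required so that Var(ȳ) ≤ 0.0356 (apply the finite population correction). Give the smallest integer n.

386

Without fpc, n₀ = s²/D = 13.9/0.0356 = 390.4494.
With fpc, (1 − n/N)·s²/n ≤ D requires n ≥ n₀/(1 + n₀/N) = 390.4494/(1 + 390.4494/30400) = 385.4982.
Rounding up, n = 386.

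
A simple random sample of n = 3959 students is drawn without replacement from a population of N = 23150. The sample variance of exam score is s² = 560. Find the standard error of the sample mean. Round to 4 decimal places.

Under SRS without replacement, Var(ȳ) = (1 − f)·s²/n with f = n/N = 3959/23150 = 0.17101512.
Var(ȳ) = (1 − 0.17101512)·560/3959 = 0.82898488·0.14144986 = 0.1172598.
SE(ȳ) = √(0.1172598) = 0.3424.

0.3424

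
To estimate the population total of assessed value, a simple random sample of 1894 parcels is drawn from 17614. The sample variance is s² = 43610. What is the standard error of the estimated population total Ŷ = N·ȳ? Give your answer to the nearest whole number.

79847

Var(Ŷ) = N²·Var(ȳ) = N²·(1 − n/N)·s²/n.
f = 1894/17614 = 0.10752810; Var(ȳ) = 0.89247190·43610/1894 = 20.549472.
Var(Ŷ) = 17614² · 20.549472 = 6.3755353 × 10^9.
SE(Ŷ) = √(6.3755353 × 10^9) = 79847.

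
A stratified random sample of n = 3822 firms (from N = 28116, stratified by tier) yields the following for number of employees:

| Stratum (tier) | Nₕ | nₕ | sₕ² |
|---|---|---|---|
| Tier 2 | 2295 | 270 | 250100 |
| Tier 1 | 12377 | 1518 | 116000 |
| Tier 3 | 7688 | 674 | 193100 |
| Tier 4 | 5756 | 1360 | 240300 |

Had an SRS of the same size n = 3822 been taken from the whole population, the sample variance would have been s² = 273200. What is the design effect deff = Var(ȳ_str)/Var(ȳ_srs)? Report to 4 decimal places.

Var(ȳ_str) = Σ Wₕ²(1−fₕ)sₕ²/nₕ with Wₕ = Nₕ/28116:
  Tier 2: (2295/28116)²·(1−270/2295)·250100/270 = 5.4456607
  Tier 1: (12377/28116)²·(1−1518/12377)·116000/1518 = 12.99225
  Tier 3: (7688/28116)²·(1−674/7688)·193100/674 = 19.543145
  Tier 4: (5756/28116)²·(1−1360/5756)·240300/1360 = 5.6556987
  → Var(ȳ_str) = 43.636754.
Var(ȳ_srs) = (1 − 3822/28116)·273200/3822 = 61.764013.
deff = 43.636754 / 61.764013 = 0.7065.

0.7065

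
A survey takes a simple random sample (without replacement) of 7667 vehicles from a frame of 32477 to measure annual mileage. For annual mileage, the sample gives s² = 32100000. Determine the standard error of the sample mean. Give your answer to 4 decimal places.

Under SRS without replacement, Var(ȳ) = (1 − f)·s²/n with f = n/N = 7667/32477 = 0.23607476.
Var(ȳ) = (1 − 0.23607476)·32100000/7667 = 0.76392524·4186.7745 = 3198.3827.
SE(ȳ) = √(3198.3827) = 56.5542.

56.5542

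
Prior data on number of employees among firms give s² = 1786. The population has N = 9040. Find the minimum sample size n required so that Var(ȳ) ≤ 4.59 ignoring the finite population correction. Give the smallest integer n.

Without fpc, n₀ = s²/D = 1786/4.59 = 389.1068.
Rounding up, n = 390.

390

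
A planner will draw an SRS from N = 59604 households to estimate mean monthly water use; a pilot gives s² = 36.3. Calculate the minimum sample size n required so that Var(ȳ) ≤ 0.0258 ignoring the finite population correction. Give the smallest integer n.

Without fpc, n₀ = s²/D = 36.3/0.0258 = 1406.9767.
Rounding up, n = 1407.

1407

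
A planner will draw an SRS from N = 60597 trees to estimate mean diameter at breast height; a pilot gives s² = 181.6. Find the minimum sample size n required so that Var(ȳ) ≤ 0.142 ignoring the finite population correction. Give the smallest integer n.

1279

Without fpc, n₀ = s²/D = 181.6/0.142 = 1278.8732.
Rounding up, n = 1279.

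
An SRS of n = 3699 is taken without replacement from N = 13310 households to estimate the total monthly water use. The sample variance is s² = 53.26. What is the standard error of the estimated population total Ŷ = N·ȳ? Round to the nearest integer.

1357

Var(Ŷ) = N²·Var(ȳ) = N²·(1 − n/N)·s²/n.
f = 3699/13310 = 0.27791134; Var(ȳ) = 0.72208866·53.26/3699 = 0.010396983.
Var(Ŷ) = 13310² · 0.010396983 = 1.841889 × 10^6.
SE(Ŷ) = √(1.841889 × 10^6) = 1357.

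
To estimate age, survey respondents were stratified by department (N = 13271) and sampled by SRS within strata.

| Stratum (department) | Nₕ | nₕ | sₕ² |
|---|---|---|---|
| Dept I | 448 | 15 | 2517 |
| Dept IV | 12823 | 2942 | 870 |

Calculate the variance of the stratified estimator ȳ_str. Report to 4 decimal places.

Var(ȳ_str) = Σₕ Wₕ²(1 − fₕ)sₕ²/nₕ with Wₕ = Nₕ/N, N = 13271.
Dept I: Wₕ = 0.03375782; term = 0.03375782²·(1 − 0.03348214)·2517/15 = 0.18482068.
Dept IV: Wₕ = 0.96624218; term = 0.96624218²·(1 − 0.22943149)·870/2942 = 0.21274523.
Sum = 0.39756591.

0.3976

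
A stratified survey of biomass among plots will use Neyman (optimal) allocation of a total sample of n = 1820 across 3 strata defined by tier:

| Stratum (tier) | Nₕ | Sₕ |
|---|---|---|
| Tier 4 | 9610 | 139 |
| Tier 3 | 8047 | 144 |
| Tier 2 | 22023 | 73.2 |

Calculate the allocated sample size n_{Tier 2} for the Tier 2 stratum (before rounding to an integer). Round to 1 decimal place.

714.5

Neyman allocation: nₕ = n·NₕSₕ / Σⱼ NⱼSⱼ.
Σ NⱼSⱼ = 9610·139 + 8047·144 + 22023·73.2 = 4.1066416 × 10^6.
n_{Tier 2} = 1820·22023·73.2 / (4.1066416 × 10^6) = 714.5.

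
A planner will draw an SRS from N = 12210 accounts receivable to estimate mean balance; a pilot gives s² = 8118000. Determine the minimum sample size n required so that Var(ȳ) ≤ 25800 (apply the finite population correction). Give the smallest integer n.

Without fpc, n₀ = s²/D = 8118000/25800 = 314.6512.
With fpc, (1 − n/N)·s²/n ≤ D requires n ≥ n₀/(1 + n₀/N) = 314.6512/(1 + 314.6512/12210) = 306.7464.
Rounding up, n = 307.

307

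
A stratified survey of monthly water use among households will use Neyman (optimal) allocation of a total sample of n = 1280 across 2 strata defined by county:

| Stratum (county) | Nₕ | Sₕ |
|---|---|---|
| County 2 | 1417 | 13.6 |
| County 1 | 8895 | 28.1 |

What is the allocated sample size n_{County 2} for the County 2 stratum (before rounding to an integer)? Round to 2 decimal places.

91.62

Neyman allocation: nₕ = n·NₕSₕ / Σⱼ NⱼSⱼ.
Σ NⱼSⱼ = 1417·13.6 + 8895·28.1 = 269220.7.
n_{County 2} = 1280·1417·13.6 / 269220.7 = 91.62.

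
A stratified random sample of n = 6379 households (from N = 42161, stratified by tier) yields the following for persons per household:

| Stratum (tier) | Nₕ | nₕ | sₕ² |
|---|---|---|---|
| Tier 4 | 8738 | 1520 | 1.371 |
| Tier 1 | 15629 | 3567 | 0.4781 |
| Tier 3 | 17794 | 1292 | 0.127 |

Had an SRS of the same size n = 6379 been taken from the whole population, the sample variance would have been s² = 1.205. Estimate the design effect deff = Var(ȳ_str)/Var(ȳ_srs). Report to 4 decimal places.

0.3896

Var(ȳ_str) = Σ Wₕ²(1−fₕ)sₕ²/nₕ with Wₕ = Nₕ/42161:
  Tier 4: (8738/42161)²·(1−1520/8738)·1.371/1520 = 3.2003758 × 10^-5
  Tier 1: (15629/42161)²·(1−3567/15629)·0.4781/3567 = 1.4214917 × 10^-5
  Tier 3: (17794/42161)²·(1−1292/17794)·0.127/1292 = 1.6237889 × 10^-5
  → Var(ȳ_str) = 6.2456564 × 10^-5.
Var(ȳ_srs) = (1 − 6379/42161)·1.205/6379 = 1.6032017 × 10^-4.
deff = (6.2456564 × 10^-5) / (1.6032017 × 10^-4) = 0.3896.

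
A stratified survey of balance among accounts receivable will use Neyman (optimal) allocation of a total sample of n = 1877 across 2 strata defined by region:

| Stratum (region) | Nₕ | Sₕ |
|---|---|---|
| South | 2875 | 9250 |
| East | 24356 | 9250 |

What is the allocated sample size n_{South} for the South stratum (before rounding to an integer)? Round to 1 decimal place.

Neyman allocation: nₕ = n·NₕSₕ / Σⱼ NⱼSⱼ.
Σ NⱼSⱼ = 2875·9250 + 24356·9250 = 2.5188675 × 10^8.
n_{South} = 1877·2875·9250 / (2.5188675 × 10^8) = 198.2.

198.2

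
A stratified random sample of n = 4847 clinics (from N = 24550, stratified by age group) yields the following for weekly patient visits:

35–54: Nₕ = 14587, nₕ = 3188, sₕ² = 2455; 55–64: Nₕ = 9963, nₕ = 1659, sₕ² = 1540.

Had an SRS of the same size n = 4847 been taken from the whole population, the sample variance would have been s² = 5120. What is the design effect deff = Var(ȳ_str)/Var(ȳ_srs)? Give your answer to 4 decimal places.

Var(ȳ_str) = Σ Wₕ²(1−fₕ)sₕ²/nₕ with Wₕ = Nₕ/24550:
  35–54: (14587/24550)²·(1−3188/14587)·2455/3188 = 0.21245303
  55–64: (9963/24550)²·(1−1659/9963)·1540/1659 = 0.12742329
  → Var(ȳ_str) = 0.33987632.
Var(ȳ_srs) = (1 − 4847/24550)·5120/4847 = 0.84776953.
deff = 0.33987632 / 0.84776953 = 0.4009.

0.4009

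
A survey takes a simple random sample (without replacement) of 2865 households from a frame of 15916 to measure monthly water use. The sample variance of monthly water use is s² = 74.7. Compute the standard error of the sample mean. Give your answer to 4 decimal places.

Under SRS without replacement, Var(ȳ) = (1 − f)·s²/n with f = n/N = 2865/15916 = 0.18000754.
Var(ȳ) = (1 − 0.18000754)·74.7/2865 = 0.81999246·0.026073298 = 0.021379908.
SE(ȳ) = √(0.021379908) = 0.1462.

0.1462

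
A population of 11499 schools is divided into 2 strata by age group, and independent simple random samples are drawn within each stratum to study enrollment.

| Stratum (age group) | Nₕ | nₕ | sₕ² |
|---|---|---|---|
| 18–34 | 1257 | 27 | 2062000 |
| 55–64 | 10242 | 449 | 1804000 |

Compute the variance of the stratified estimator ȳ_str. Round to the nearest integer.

Var(ȳ_str) = Σₕ Wₕ²(1 − fₕ)sₕ²/nₕ with Wₕ = Nₕ/N, N = 11499.
18–34: Wₕ = 0.10931385; term = 0.10931385²·(1 − 0.02147971)·2062000/27 = 892.987.
55–64: Wₕ = 0.89068615; term = 0.89068615²·(1 − 0.04383909)·1804000/449 = 3047.6885.
Sum = 3940.6755.

3941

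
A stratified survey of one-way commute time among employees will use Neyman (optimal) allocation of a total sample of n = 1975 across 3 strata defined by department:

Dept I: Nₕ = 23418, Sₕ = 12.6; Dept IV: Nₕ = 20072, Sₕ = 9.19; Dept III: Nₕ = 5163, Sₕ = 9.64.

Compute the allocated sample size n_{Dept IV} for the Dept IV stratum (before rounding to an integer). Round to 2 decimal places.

688.29

Neyman allocation: nₕ = n·NₕSₕ / Σⱼ NⱼSⱼ.
Σ NⱼSⱼ = 23418·12.6 + 20072·9.19 + 5163·9.64 = 529299.8.
n_{Dept IV} = 1975·20072·9.19 / 529299.8 = 688.29.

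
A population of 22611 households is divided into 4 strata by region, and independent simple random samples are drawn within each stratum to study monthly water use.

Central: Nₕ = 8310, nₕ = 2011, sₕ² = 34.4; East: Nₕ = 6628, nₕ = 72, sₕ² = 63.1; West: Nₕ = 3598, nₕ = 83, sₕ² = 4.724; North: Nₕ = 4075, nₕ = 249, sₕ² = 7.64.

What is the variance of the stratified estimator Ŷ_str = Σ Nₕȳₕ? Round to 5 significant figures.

Var(Ŷ_str) = Σₕ Nₕ²(1 − fₕ)sₕ²/nₕ.
Central: 8310²·(1 − 2011/8310)·34.4/2011 = 895403.95.
East: 6628²·(1 − 72/6628)·63.1/72 = 3.8081874 × 10^7.
West: 3598²·(1 − 83/3598)·4.724/83 = 719810.68.
North: 4075²·(1 − 249/4075)·7.64/249 = 478372.92.
Sum = 4.0175462 × 10^7.

4.0175 × 10^7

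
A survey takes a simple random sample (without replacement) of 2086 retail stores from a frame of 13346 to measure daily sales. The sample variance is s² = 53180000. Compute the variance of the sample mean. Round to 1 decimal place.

21509.1

Under SRS without replacement, Var(ȳ) = (1 − f)·s²/n with f = n/N = 2086/13346 = 0.15630151.
Var(ȳ) = (1 − 0.15630151)·53180000/2086 = 0.84369849·25493.768 = 21509.053.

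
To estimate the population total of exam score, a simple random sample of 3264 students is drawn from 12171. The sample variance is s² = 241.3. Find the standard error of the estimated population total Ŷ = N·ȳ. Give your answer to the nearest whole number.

Var(Ŷ) = N²·Var(ȳ) = N²·(1 − n/N)·s²/n.
f = 3264/12171 = 0.26817846; Var(ȳ) = 0.73182154·241.3/3264 = 0.054101881.
Var(Ŷ) = 12171² · 0.054101881 = 8.014287 × 10^6.
SE(Ŷ) = √(8.014287 × 10^6) = 2831.

2831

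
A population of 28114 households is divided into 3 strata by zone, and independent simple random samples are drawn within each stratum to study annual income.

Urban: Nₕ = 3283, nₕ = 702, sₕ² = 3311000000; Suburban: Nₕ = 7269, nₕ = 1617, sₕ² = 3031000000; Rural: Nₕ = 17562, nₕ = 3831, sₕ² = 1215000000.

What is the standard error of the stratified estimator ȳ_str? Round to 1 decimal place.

Var(ȳ_str) = Σₕ Wₕ²(1 − fₕ)sₕ²/nₕ with Wₕ = Nₕ/N, N = 28114.
Urban: Wₕ = 0.11677456; term = 0.11677456²·(1 − 0.21382882)·3311000000/702 = 50563.331.
Suburban: Wₕ = 0.25855446; term = 0.25855446²·(1 − 0.22245151)·3031000000/1617 = 97433.31.
Rural: Wₕ = 0.62467098; term = 0.62467098²·(1 − 0.21814144)·1215000000/3831 = 96759.805.
Sum = 244756.45.
SE = √(244756.45) = 494.7.

494.7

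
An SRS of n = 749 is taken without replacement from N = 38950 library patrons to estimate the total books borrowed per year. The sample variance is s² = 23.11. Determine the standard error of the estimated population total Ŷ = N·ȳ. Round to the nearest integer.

Var(Ŷ) = N²·Var(ȳ) = N²·(1 − n/N)·s²/n.
f = 749/38950 = 0.01922978; Var(ȳ) = 0.98077022·23.11/749 = 0.030261148.
Var(Ŷ) = 38950² · 0.030261148 = 4.5909263 × 10^7.
SE(Ŷ) = √(4.5909263 × 10^7) = 6776.

6776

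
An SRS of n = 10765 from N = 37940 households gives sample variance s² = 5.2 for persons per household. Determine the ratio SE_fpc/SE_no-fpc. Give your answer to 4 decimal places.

f = n/N = 10765/37940 = 0.28373748.
SE_no-fpc = √(s²/n) = 0.021978328; SE_fpc = √((1−f)s²/n) = 0.018600763.
Ratio = √(1−f) = 0.84632294.

0.8463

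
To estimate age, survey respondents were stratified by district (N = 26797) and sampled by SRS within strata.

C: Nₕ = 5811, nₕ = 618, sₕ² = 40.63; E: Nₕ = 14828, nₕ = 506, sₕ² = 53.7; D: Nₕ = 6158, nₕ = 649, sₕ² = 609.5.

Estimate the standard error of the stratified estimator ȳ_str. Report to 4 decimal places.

0.2802

Var(ȳ_str) = Σₕ Wₕ²(1 − fₕ)sₕ²/nₕ with Wₕ = Nₕ/N, N = 26797.
C: Wₕ = 0.21685263; term = 0.21685263²·(1 − 0.10635003)·40.63/618 = 0.0027628366.
E: Wₕ = 0.55334552; term = 0.55334552²·(1 − 0.03412463)·53.7/506 = 0.031386122.
D: Wₕ = 0.22980184; term = 0.22980184²·(1 − 0.10539136)·609.5/649 = 0.044367925.
Sum = 0.078516884.
SE = √(0.078516884) = 0.2802.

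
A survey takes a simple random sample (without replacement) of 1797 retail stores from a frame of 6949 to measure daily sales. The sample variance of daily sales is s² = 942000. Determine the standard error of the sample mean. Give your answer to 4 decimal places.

Under SRS without replacement, Var(ȳ) = (1 − f)·s²/n with f = n/N = 1797/6949 = 0.25859836.
Var(ȳ) = (1 − 0.25859836)·942000/1797 = 0.74140164·524.20701 = 388.64794.
SE(ȳ) = √(388.64794) = 19.7142.

19.7142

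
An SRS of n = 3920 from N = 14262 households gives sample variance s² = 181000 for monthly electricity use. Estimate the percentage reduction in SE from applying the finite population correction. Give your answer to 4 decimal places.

14.8446

f = n/N = 3920/14262 = 0.27485626.
SE_no-fpc = √(s²/n) = 6.7951063; SE_fpc = √((1−f)s²/n) = 5.786398.
Ratio = √(1−f) = 0.85155372. Reduction = 100·(1 − 0.85155372) = 14.8446%.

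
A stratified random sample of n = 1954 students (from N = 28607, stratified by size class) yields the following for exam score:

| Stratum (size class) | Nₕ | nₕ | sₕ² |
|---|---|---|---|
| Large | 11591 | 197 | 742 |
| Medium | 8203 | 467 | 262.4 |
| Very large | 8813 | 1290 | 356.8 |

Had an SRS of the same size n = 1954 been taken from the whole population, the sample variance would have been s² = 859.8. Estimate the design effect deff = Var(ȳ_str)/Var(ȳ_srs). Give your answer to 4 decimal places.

1.6436

Var(ȳ_str) = Σ Wₕ²(1−fₕ)sₕ²/nₕ with Wₕ = Nₕ/28607:
  Large: (11591/28607)²·(1−197/11591)·742/197 = 0.60784125
  Medium: (8203/28607)²·(1−467/8203)·262.4/467 = 0.043570394
  Very large: (8813/28607)²·(1−1290/8813)·356.8/1290 = 0.022408116
  → Var(ȳ_str) = 0.67381976.
Var(ȳ_srs) = (1 − 1954/28607)·859.8/1954 = 0.40996489.
deff = 0.67381976 / 0.40996489 = 1.6436.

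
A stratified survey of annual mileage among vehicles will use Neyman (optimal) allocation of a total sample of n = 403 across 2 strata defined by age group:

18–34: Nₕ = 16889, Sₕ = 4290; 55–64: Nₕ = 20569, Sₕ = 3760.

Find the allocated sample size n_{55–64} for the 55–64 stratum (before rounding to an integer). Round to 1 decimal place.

Neyman allocation: nₕ = n·NₕSₕ / Σⱼ NⱼSⱼ.
Σ NⱼSⱼ = 16889·4290 + 20569·3760 = 1.4979325 × 10^8.
n_{55–64} = 403·20569·3760 / (1.4979325 × 10^8) = 208.1.

208.1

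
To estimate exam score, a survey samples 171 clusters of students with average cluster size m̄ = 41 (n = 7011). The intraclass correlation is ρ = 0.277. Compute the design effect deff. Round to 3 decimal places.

deff = 1 + (41 − 1)·0.277 = 1 + 11.08 = 12.08.

12.080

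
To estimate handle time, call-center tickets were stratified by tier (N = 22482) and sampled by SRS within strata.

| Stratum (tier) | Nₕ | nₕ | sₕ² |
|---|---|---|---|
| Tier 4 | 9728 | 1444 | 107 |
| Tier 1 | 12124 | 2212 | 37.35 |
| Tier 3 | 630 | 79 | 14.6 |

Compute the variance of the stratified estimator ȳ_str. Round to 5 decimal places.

0.01596

Var(ȳ_str) = Σₕ Wₕ²(1 − fₕ)sₕ²/nₕ with Wₕ = Nₕ/N, N = 22482.
Tier 4: Wₕ = 0.43270172; term = 0.43270172²·(1 − 0.14843750)·107/1444 = 0.011814364.
Tier 1: Wₕ = 0.53927587; term = 0.53927587²·(1 − 0.18244804)·37.35/2212 = 0.004014605.
Tier 3: Wₕ = 0.02802242; term = 0.02802242²·(1 − 0.12539683)·14.6/79 = 1.2692525 × 10^-4.
Sum = 0.015955894.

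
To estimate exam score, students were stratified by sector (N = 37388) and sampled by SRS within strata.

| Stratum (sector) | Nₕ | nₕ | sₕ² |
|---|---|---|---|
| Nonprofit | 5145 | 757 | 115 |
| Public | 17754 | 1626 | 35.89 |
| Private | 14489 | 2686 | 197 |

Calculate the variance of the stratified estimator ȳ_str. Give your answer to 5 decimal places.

0.01595

Var(ȳ_str) = Σₕ Wₕ²(1 − fₕ)sₕ²/nₕ with Wₕ = Nₕ/N, N = 37388.
Nonprofit: Wₕ = 0.13761100; term = 0.13761100²·(1 − 0.14713314)·115/757 = 0.0024535194.
Public: Wₕ = 0.47485824; term = 0.47485824²·(1 − 0.09158499)·35.89/1626 = 0.0045213193.
Private: Wₕ = 0.38753076; term = 0.38753076²·(1 − 0.18538201)·197/2686 = 0.0089727707.
Sum = 0.015947609.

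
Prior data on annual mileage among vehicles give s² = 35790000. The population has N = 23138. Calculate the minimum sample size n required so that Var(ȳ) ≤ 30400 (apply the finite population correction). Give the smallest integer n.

Without fpc, n₀ = s²/D = 35790000/30400 = 1177.3026.
With fpc, (1 − n/N)·s²/n ≤ D requires n ≥ n₀/(1 + n₀/N) = 1177.3026/(1 + 1177.3026/23138) = 1120.2998.
Rounding up, n = 1121.

1121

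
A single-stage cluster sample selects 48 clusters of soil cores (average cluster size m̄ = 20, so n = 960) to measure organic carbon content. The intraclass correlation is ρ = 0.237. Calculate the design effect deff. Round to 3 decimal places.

5.503

deff = 1 + (20 − 1)·0.237 = 1 + 4.503 = 5.503.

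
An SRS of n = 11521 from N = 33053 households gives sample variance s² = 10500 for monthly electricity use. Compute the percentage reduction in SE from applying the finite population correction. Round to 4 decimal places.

f = n/N = 11521/33053 = 0.34856140.
SE_no-fpc = √(s²/n) = 0.95466184; SE_fpc = √((1−f)s²/n) = 0.77052424.
Ratio = √(1−f) = 0.80711746. Reduction = 100·(1 − 0.80711746) = 19.2883%.

19.2883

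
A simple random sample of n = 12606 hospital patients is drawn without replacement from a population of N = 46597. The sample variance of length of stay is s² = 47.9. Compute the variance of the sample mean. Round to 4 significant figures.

Under SRS without replacement, Var(ȳ) = (1 − f)·s²/n with f = n/N = 12606/46597 = 0.27053244.
Var(ȳ) = (1 − 0.27053244)·47.9/12606 = 0.72946756·0.0037997779 = 0.0027718147.

0.002772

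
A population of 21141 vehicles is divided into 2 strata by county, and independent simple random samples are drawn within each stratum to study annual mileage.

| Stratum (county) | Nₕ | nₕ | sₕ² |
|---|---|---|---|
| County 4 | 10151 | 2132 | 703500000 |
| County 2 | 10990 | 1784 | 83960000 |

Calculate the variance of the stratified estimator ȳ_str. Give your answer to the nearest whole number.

70751

Var(ȳ_str) = Σₕ Wₕ²(1 − fₕ)sₕ²/nₕ with Wₕ = Nₕ/N, N = 21141.
County 4: Wₕ = 0.48015704; term = 0.48015704²·(1 − 0.21002857)·703500000/2132 = 60097.29.
County 2: Wₕ = 0.51984296; term = 0.51984296²·(1 − 0.16232939)·83960000/1784 = 10653.571.
Sum = 70750.861.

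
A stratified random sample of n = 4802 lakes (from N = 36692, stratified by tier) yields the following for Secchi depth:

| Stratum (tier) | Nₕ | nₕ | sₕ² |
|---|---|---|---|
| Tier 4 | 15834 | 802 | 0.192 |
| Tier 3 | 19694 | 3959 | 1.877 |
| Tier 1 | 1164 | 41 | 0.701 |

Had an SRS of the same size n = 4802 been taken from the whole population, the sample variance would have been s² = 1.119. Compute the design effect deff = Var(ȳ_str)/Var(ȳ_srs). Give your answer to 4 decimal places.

0.8298

Var(ȳ_str) = Σ Wₕ²(1−fₕ)sₕ²/nₕ with Wₕ = Nₕ/36692:
  Tier 4: (15834/36692)²·(1−802/15834)·0.192/802 = 4.2324467 × 10^-5
  Tier 3: (19694/36692)²·(1−3959/19694)·1.877/3959 = 1.0912812 × 10^-4
  Tier 1: (1164/36692)²·(1−41/1164)·0.701/41 = 1.6600613 × 10^-5
  → Var(ȳ_str) = 1.680532 × 10^-4.
Var(ȳ_srs) = (1 − 4802/36692)·1.119/4802 = 2.0253079 × 10^-4.
deff = (1.680532 × 10^-4) / (2.0253079 × 10^-4) = 0.8298.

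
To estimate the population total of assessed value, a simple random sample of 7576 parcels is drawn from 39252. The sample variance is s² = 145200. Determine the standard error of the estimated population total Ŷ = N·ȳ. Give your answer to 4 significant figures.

Var(Ŷ) = N²·Var(ȳ) = N²·(1 − n/N)·s²/n.
f = 7576/39252 = 0.19300927; Var(ȳ) = 0.80699073·145200/7576 = 15.466612.
Var(Ŷ) = 39252² · 15.466612 = 2.3829711 × 10^10.
SE(Ŷ) = √(2.3829711 × 10^10) = 154400.

154400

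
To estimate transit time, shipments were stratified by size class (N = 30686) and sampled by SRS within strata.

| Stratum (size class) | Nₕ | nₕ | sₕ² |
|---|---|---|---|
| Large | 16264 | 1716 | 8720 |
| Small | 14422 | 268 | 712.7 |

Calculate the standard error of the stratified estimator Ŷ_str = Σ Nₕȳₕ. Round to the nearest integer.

41776

Var(Ŷ_str) = Σₕ Nₕ²(1 − fₕ)sₕ²/nₕ.
Large: 16264²·(1 − 1716/16264)·8720/1716 = 1.2023471 × 10^9.
Small: 14422²·(1 − 268/14422)·712.7/268 = 5.4284601 × 10^8.
Sum = 1.7451931 × 10^9.
SE = √(1.7451931 × 10^9) = 41776.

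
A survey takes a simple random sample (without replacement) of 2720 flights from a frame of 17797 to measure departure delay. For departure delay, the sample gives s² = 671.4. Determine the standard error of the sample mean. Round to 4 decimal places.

Under SRS without replacement, Var(ȳ) = (1 − f)·s²/n with f = n/N = 2720/17797 = 0.15283475.
Var(ȳ) = (1 − 0.15283475)·671.4/2720 = 0.84716525·0.24683824 = 0.20911278.
SE(ȳ) = √(0.20911278) = 0.4573.

0.4573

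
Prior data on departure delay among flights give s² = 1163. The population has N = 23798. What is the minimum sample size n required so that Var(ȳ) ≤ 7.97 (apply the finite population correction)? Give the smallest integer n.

Without fpc, n₀ = s²/D = 1163/7.97 = 145.9222.
With fpc, (1 − n/N)·s²/n ≤ D requires n ≥ n₀/(1 + n₀/N) = 145.9222/(1 + 145.9222/23798) = 145.0329.
Rounding up, n = 146.

146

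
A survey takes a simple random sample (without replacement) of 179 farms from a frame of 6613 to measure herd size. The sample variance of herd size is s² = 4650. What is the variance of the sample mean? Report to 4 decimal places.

25.2745

Under SRS without replacement, Var(ȳ) = (1 − f)·s²/n with f = n/N = 179/6613 = 0.02706790.
Var(ȳ) = (1 − 0.02706790)·4650/179 = 0.97293210·25.977654 = 25.274493.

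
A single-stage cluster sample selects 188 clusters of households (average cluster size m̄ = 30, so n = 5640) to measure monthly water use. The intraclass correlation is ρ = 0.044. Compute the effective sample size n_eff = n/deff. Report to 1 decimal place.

2478.0

deff = 1 + (30 − 1)·0.044 = 1 + 1.276 = 2.276.
n_eff = 5640 / 2.276 = 2478.0.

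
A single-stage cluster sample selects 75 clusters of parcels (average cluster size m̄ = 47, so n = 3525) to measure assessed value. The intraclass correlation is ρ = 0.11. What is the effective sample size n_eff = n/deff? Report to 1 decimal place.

deff = 1 + (47 − 1)·0.11 = 1 + 5.06 = 6.06.
n_eff = 3525 / 6.06 = 581.7.

581.7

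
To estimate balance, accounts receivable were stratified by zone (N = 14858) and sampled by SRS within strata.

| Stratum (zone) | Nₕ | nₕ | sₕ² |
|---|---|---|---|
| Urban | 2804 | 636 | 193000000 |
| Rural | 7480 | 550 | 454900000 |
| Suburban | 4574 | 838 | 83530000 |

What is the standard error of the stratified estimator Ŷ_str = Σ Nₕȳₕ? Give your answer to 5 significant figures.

Var(Ŷ_str) = Σₕ Nₕ²(1 − fₕ)sₕ²/nₕ.
Urban: 2804²·(1 − 636/2804)·193000000/636 = 1.8447498 × 10^12.
Rural: 7480²·(1 − 550/7480)·454900000/550 = 4.2873415 × 10^13.
Suburban: 4574²·(1 − 838/4574)·83530000/838 = 1.7033406 × 10^12.
Sum = 4.6421505 × 10^13.
SE = √(4.6421505 × 10^13) = 6.8133 × 10^6.

6.8133 × 10^6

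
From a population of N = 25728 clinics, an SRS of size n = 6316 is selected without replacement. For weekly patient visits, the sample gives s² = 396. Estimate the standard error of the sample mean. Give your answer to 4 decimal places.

Under SRS without replacement, Var(ȳ) = (1 − f)·s²/n with f = n/N = 6316/25728 = 0.24549129.
Var(ȳ) = (1 − 0.24549129)·396/6316 = 0.75450871·0.06269791 = 0.047306119.
SE(ȳ) = √(0.047306119) = 0.2175.

0.2175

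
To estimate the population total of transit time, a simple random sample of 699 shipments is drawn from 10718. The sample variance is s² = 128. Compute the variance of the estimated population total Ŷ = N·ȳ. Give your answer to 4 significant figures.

1.966 × 10^7

Var(Ŷ) = N²·Var(ȳ) = N²·(1 − n/N)·s²/n.
f = 699/10718 = 0.06521739; Var(ȳ) = 0.93478261·128/699 = 0.17117621.
Var(Ŷ) = 10718² · 0.17117621 = 1.9663957 × 10^7.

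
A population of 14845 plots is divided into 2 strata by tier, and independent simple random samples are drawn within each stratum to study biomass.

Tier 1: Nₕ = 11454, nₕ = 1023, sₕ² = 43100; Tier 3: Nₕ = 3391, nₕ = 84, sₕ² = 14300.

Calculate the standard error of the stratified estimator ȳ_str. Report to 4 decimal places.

Var(ȳ_str) = Σₕ Wₕ²(1 − fₕ)sₕ²/nₕ with Wₕ = Nₕ/N, N = 14845.
Tier 1: Wₕ = 0.77157292; term = 0.77157292²·(1 − 0.08931378)·43100/1023 = 22.841486.
Tier 3: Wₕ = 0.22842708; term = 0.22842708²·(1 − 0.02477145)·14300/84 = 8.6628009.
Sum = 31.504287.
SE = √(31.504287) = 5.6129.

5.6129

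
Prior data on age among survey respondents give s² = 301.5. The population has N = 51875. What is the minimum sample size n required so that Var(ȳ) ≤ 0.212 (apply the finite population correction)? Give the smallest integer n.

Without fpc, n₀ = s²/D = 301.5/0.212 = 1422.1698.
With fpc, (1 − n/N)·s²/n ≤ D requires n ≥ n₀/(1 + n₀/N) = 1422.1698/(1 + 1422.1698/51875) = 1384.2209.
Rounding up, n = 1385.

1385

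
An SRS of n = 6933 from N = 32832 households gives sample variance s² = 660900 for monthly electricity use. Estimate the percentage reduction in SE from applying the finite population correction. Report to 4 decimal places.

11.1837

f = n/N = 6933/32832 = 0.21116594.
SE_no-fpc = √(s²/n) = 9.7635392; SE_fpc = √((1−f)s²/n) = 8.6716173.
Ratio = √(1−f) = 0.88816331. Reduction = 100·(1 − 0.88816331) = 11.1837%.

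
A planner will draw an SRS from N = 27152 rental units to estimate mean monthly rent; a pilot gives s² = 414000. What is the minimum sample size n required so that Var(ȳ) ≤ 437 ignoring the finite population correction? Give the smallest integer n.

Without fpc, n₀ = s²/D = 414000/437 = 947.3684.
Rounding up, n = 948.

948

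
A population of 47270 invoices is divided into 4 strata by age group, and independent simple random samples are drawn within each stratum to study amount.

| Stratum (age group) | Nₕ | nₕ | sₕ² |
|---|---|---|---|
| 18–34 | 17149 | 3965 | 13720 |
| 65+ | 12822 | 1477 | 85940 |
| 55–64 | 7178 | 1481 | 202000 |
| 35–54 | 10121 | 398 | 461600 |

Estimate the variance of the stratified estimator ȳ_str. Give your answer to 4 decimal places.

57.7124

Var(ȳ_str) = Σₕ Wₕ²(1 − fₕ)sₕ²/nₕ with Wₕ = Nₕ/N, N = 47270.
18–34: Wₕ = 0.36278824; term = 0.36278824²·(1 − 0.23120882)·13720/3965 = 0.35012709.
65+: Wₕ = 0.27125026; term = 0.27125026²·(1 − 0.11519264)·85940/1477 = 3.7879472.
55–64: Wₕ = 0.15185107; term = 0.15185107²·(1 − 0.20632488)·202000/1481 = 2.4961736.
35–54: Wₕ = 0.21411043; term = 0.21411043²·(1 − 0.03932418)·461600/398 = 51.078159.
Sum = 57.712407.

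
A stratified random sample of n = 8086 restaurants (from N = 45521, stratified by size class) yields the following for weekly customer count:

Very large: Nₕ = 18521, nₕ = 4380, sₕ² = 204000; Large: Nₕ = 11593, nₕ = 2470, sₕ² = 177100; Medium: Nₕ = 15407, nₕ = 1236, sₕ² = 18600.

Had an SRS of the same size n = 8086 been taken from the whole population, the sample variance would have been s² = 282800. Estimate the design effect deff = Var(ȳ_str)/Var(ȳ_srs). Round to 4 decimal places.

0.3870

Var(ȳ_str) = Σ Wₕ²(1−fₕ)sₕ²/nₕ with Wₕ = Nₕ/45521:
  Very large: (18521/45521)²·(1−4380/18521)·204000/4380 = 5.8867694
  Large: (11593/45521)²·(1−2470/11593)·177100/2470 = 3.6595824
  Medium: (15407/45521)²·(1−1236/15407)·18600/1236 = 1.5855848
  → Var(ȳ_str) = 11.131937.
Var(ȳ_srs) = (1 − 8086/45521)·282800/8086 = 28.761512.
deff = 11.131937 / 28.761512 = 0.3870.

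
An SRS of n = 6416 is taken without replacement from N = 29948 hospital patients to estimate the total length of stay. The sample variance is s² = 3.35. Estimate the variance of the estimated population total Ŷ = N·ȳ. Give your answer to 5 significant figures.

367970

Var(Ŷ) = N²·Var(ȳ) = N²·(1 − n/N)·s²/n.
f = 6416/29948 = 0.21423801; Var(ȳ) = 0.78576199·3.35/6416 = 4.1027161 × 10^-4.
Var(Ŷ) = 29948² · (4.1027161 × 10^-4) = 367965.51.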